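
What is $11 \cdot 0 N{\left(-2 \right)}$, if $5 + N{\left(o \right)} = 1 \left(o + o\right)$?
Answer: $0$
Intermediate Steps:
$N{\left(o \right)} = -5 + 2 o$ ($N{\left(o \right)} = -5 + 1 \left(o + o\right) = -5 + 1 \cdot 2 o = -5 + 2 o$)
$11 \cdot 0 N{\left(-2 \right)} = 11 \cdot 0 \left(-5 + 2 \left(-2\right)\right) = 0 \left(-5 - 4\right) = 0 \left(-9\right) = 0$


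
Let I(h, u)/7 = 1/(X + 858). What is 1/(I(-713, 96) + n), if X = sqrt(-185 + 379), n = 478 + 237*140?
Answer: 24771284266/833752087975025 + 7*sqrt(194)/833752087975025 ≈ 2.9711e-5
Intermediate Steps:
n = 33658 (n = 478 + 33180 = 33658)
X = sqrt(194) ≈ 13.928
I(h, u) = 7/(858 + sqrt(194)) (I(h, u) = 7/(sqrt(194) + 858) = 7/(858 + sqrt(194)))
1/(I(-713, 96) + n) = 1/((3003/367985 - 7*sqrt(194)/735970) + 33658) = 1/(12385642133/367985 - 7*sqrt(194)/735970)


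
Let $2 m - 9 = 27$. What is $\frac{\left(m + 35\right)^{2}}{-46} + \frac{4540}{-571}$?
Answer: $- \frac{1812779}{26266} \approx -69.016$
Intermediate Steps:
$m = 18$ ($m = \frac{9}{2} + \frac{1}{2} \cdot 27 = \frac{9}{2} + \frac{27}{2} = 18$)
$\frac{\left(m + 35\right)^{2}}{-46} + \frac{4540}{-571} = \frac{\left(18 + 35\right)^{2}}{-46} + \frac{4540}{-571} = 53^{2} \left(- \frac{1}{46}\right) + 4540 \left(- \frac{1}{571}\right) = 2809 \left(- \frac{1}{46}\right) - \frac{4540}{571} = - \frac{2809}{46} - \frac{4540}{571} = - \frac{1812779}{26266}$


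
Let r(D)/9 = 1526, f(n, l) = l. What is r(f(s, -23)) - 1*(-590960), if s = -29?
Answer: 604694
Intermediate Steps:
r(D) = 13734 (r(D) = 9*1526 = 13734)
r(f(s, -23)) - 1*(-590960) = 13734 - 1*(-590960) = 13734 + 590960 = 604694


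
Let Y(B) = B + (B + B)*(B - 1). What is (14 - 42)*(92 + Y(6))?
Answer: -4424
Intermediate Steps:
Y(B) = B + 2*B*(-1 + B) (Y(B) = B + (2*B)*(-1 + B) = B + 2*B*(-1 + B))
(14 - 42)*(92 + Y(6)) = (14 - 42)*(92 + 6*(-1 + 2*6)) = -28*(92 + 6*(-1 + 12)) = -28*(92 + 6*11) = -28*(92 + 66) = -28*158 = -4424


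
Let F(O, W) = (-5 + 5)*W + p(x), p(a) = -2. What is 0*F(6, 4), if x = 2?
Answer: 0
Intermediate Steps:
F(O, W) = -2 (F(O, W) = (-5 + 5)*W - 2 = 0*W - 2 = 0 - 2 = -2)
0*F(6, 4) = 0*(-2) = 0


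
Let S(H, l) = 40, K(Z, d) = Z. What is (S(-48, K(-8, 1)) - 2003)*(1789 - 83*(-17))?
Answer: -6281600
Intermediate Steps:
(S(-48, K(-8, 1)) - 2003)*(1789 - 83*(-17)) = (40 - 2003)*(1789 - 83*(-17)) = -1963*(1789 + 1411) = -1963*3200 = -6281600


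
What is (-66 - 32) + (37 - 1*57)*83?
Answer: -1758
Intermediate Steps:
(-66 - 32) + (37 - 1*57)*83 = -98 + (37 - 57)*83 = -98 - 20*83 = -98 - 1660 = -1758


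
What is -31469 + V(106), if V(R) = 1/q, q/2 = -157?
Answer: -9881267/314 ≈ -31469.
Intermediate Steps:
q = -314 (q = 2*(-157) = -314)
V(R) = -1/314 (V(R) = 1/(-314) = -1/314)
-31469 + V(106) = -31469 - 1/314 = -9881267/314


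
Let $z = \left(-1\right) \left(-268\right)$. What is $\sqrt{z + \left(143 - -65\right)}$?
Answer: $2 \sqrt{119} \approx 21.817$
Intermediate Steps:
$z = 268$
$\sqrt{z + \left(143 - -65\right)} = \sqrt{268 + \left(143 - -65\right)} = \sqrt{268 + \left(143 + 65\right)} = \sqrt{268 + 208} = \sqrt{476} = 2 \sqrt{119}$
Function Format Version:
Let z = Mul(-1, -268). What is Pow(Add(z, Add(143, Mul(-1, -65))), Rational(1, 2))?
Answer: Mul(2, Pow(119, Rational(1, 2))) ≈ 21.817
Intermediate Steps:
z = 268
Pow(Add(z, Add(143, Mul(-1, -65))), Rational(1, 2)) = Pow(Add(268, Add(143, Mul(-1, -65))), Rational(1, 2)) = Pow(Add(268, Add(143, 65)), Rational(1, 2)) = Pow(Add(268, 208), Rational(1, 2)) = Pow(476, Rational(1, 2)) = Mul(2, Pow(119, Rational(1, 2)))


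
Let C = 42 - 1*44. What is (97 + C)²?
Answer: 9025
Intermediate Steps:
C = -2 (C = 42 - 44 = -2)
(97 + C)² = (97 - 2)² = 95² = 9025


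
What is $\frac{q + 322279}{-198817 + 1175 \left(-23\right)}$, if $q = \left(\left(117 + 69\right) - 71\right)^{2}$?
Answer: $- \frac{167752}{112921} \approx -1.4856$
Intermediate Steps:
$q = 13225$ ($q = \left(186 - 71\right)^{2} = 115^{2} = 13225$)
$\frac{q + 322279}{-198817 + 1175 \left(-23\right)} = \frac{13225 + 322279}{-198817 + 1175 \left(-23\right)} = \frac{335504}{-198817 - 27025} = \frac{335504}{-225842} = 335504 \left(- \frac{1}{225842}\right) = - \frac{167752}{112921}$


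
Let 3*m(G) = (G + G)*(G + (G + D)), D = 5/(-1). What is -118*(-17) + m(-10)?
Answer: 6518/3 ≈ 2172.7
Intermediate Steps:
D = -5 (D = 5*(-1) = -5)
m(G) = 2*G*(-5 + 2*G)/3 (m(G) = ((G + G)*(G + (G - 5)))/3 = ((2*G)*(G + (-5 + G)))/3 = ((2*G)*(-5 + 2*G))/3 = (2*G*(-5 + 2*G))/3 = 2*G*(-5 + 2*G)/3)
-118*(-17) + m(-10) = -118*(-17) + (2/3)*(-10)*(-5 + 2*(-10)) = 2006 + (2/3)*(-10)*(-5 - 20) = 2006 + (2/3)*(-10)*(-25) = 2006 + 500/3 = 6518/3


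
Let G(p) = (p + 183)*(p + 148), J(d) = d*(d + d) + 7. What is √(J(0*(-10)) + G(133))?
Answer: 3*√9867 ≈ 298.00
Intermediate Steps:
J(d) = 7 + 2*d² (J(d) = d*(2*d) + 7 = 2*d² + 7 = 7 + 2*d²)
G(p) = (148 + p)*(183 + p) (G(p) = (183 + p)*(148 + p) = (148 + p)*(183 + p))
√(J(0*(-10)) + G(133)) = √((7 + 2*(0*(-10))²) + (27084 + 133² + 331*133)) = √((7 + 2*0²) + (27084 + 17689 + 44023)) = √((7 + 2*0) + 88796) = √((7 + 0) + 88796) = √(7 + 88796) = √88803 = 3*√9867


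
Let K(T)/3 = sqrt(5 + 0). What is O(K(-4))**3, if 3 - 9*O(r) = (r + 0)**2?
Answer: -2744/27 ≈ -101.63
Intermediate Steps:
K(T) = 3*sqrt(5) (K(T) = 3*sqrt(5 + 0) = 3*sqrt(5))
O(r) = 1/3 - r**2/9 (O(r) = 1/3 - (r + 0)**2/9 = 1/3 - r**2/9)
O(K(-4))**3 = (1/3 - (3*sqrt(5))**2/9)**3 = (1/3 - 1/9*45)**3 = (1/3 - 5)**3 = (-14/3)**3 = -2744/27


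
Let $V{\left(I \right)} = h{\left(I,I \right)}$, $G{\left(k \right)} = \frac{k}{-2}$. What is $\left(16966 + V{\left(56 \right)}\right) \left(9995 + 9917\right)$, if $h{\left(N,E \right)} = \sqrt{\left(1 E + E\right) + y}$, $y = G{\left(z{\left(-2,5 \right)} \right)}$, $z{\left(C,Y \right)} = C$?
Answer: $337826992 + 19912 \sqrt{113} \approx 3.3804 \cdot 10^{8}$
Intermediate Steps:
$G{\left(k \right)} = - \frac{k}{2}$ ($G{\left(k \right)} = k \left(- \frac{1}{2}\right) = - \frac{k}{2}$)
$y = 1$ ($y = \left(- \frac{1}{2}\right) \left(-2\right) = 1$)
$h{\left(N,E \right)} = \sqrt{1 + 2 E}$ ($h{\left(N,E \right)} = \sqrt{\left(1 E + E\right) + 1} = \sqrt{\left(E + E\right) + 1} = \sqrt{2 E + 1} = \sqrt{1 + 2 E}$)
$V{\left(I \right)} = \sqrt{1 + 2 I}$
$\left(16966 + V{\left(56 \right)}\right) \left(9995 + 9917\right) = \left(16966 + \sqrt{1 + 2 \cdot 56}\right) \left(9995 + 9917\right) = \left(16966 + \sqrt{1 + 112}\right) 19912 = \left(16966 + \sqrt{113}\right) 19912 = 337826992 + 19912 \sqrt{113}$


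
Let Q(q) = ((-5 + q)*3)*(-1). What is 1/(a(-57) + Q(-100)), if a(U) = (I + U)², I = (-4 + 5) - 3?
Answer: 1/3796 ≈ 0.00026344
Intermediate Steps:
I = -2 (I = 1 - 3 = -2)
a(U) = (-2 + U)²
Q(q) = 15 - 3*q (Q(q) = (-15 + 3*q)*(-1) = 15 - 3*q)
1/(a(-57) + Q(-100)) = 1/((-2 - 57)² + (15 - 3*(-100))) = 1/((-59)² + (15 + 300)) = 1/(3481 + 315) = 1/3796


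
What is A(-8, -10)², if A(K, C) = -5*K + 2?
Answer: 1764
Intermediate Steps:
A(K, C) = 2 - 5*K
A(-8, -10)² = (2 - 5*(-8))² = (2 + 40)² = 42² = 1764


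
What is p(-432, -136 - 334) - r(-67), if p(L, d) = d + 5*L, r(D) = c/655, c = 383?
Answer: -1723033/655 ≈ -2630.6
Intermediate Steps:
r(D) = 383/655
p(-432, -136 - 334) - r(-67) = ((-136 - 334) + 5*(-432)) - 1*383/655 = (-470 - 2160) - 383/655 = -2630 - 383/655 = -1723033/655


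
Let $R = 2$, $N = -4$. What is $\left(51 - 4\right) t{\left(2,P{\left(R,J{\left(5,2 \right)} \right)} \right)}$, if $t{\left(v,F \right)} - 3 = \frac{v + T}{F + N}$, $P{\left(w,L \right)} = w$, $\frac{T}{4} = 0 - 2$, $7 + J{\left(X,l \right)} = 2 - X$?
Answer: $282$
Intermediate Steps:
$J{\left(X,l \right)} = -5 - X$ ($J{\left(X,l \right)} = -7 - \left(-2 + X\right) = -5 - X$)
$T = -8$ ($T = 4 \left(0 - 2\right) = 4 \left(-2\right) = -8$)
$t{\left(v,F \right)} = 3 + \frac{-8 + v}{-4 + F}$ ($t{\left(v,F \right)} = 3 + \frac{v - 8}{F - 4} = 3 + \frac{-8 + v}{-4 + F}$)
$\left(51 - 4\right) t{\left(2,P{\left(R,J{\left(5,2 \right)} \right)} \right)} = \left(51 - 4\right) \frac{-20 + 2 + 3 \cdot 2}{-4 + 2} = 47 \frac{-20 + 2 + 6}{-2} = 47 \left(\left(- \frac{1}{2}\right) \left(-12\right)\right) = 47 \cdot 6 = 282$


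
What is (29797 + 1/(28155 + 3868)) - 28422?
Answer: 44031626/32023 ≈ 1375.0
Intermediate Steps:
(29797 + 1/(28155 + 3868)) - 28422 = (29797 + 1/32023) - 28422 = 954189332/32023 - 28422 = 44031626/32023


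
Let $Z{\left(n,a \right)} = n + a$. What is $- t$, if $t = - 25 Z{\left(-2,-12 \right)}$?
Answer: $-350$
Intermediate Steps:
$Z{\left(n,a \right)} = a + n$
$t = 350$ ($t = - 25 \left(-12 - 2\right) = \left(-25\right) \left(-14\right) = 350$)
$- t = \left(-1\right) 350 = -350$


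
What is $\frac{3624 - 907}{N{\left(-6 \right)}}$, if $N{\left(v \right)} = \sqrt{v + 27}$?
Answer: $\frac{2717 \sqrt{21}}{21} \approx 592.9$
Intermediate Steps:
$N{\left(v \right)} = \sqrt{27 + v}$
$\frac{3624 - 907}{N{\left(-6 \right)}} = \frac{3624 - 907}{\sqrt{27 - 6}} = \frac{3624 - 907}{\sqrt{21}} = 2717 \frac{\sqrt{21}}{21} = \frac{2717 \sqrt{21}}{21}$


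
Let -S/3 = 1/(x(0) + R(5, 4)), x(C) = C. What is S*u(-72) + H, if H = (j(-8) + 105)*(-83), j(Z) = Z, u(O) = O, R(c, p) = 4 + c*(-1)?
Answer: -8267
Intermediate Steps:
R(c, p) = 4 - c
S = 3 (S = -3/(0 + (4 - 1*5)) = -3/(0 + (4 - 5)) = -3/(0 - 1) = -3/(-1) = -3*(-1) = 3)
H = -8051 (H = (-8 + 105)*(-83) = 97*(-83) = -8051)
S*u(-72) + H = 3*(-72) - 8051 = -216 - 8051 = -8267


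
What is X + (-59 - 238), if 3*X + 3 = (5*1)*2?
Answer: -884/3 ≈ -294.67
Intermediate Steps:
X = 7/3 (X = -1 + ((5*1)*2)/3 = -1 + (5*2)/3 = -1 + (⅓)*10 = -1 + 10/3 = 7/3 ≈ 2.3333)
X + (-59 - 238) = 7/3 + (-59 - 238) = 7/3 - 297 = -884/3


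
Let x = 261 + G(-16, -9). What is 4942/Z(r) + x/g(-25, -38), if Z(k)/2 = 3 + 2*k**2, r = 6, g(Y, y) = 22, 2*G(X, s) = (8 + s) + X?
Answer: 146599/3300 ≈ 44.424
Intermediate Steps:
G(X, s) = 4 + X/2 + s/2 (G(X, s) = ((8 + s) + X)/2 = (8 + X + s)/2 = 4 + X/2 + s/2)
x = 505/2 (x = 261 + (4 + (1/2)*(-16) + (1/2)*(-9)) = 261 + (4 - 8 - 9/2) = 261 - 17/2 = 505/2 ≈ 252.50)
Z(k) = 6 + 4*k**2 (Z(k) = 2*(3 + 2*k**2) = 6 + 4*k**2)
4942/Z(r) + x/g(-25, -38) = 4942/(6 + 4*6**2) + (505/2)/22 = 4942/(6 + 4*36) + (505/2)*(1/22) = 4942/(6 + 144) + 505/44 = 4942/150 + 505/44 = 4942*(1/150) + 505/44 = 2471/75 + 505/44 = 146599/3300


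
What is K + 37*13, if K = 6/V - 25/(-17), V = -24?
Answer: 32791/68 ≈ 482.22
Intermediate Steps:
K = 83/68 (K = 6/(-24) - 25/(-17) = 6*(-1/24) - 25*(-1/17) = -1/4 + 25/17 = 83/68 ≈ 1.2206)
K + 37*13 = 83/68 + 37*13 = 83/68 + 481 = 32791/68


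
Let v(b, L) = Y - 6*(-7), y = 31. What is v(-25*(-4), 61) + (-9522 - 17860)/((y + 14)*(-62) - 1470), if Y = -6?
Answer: 90371/2130 ≈ 42.428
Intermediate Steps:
v(b, L) = 36 (v(b, L) = -6 - 6*(-7) = -6 + 42 = 36)
v(-25*(-4), 61) + (-9522 - 17860)/((y + 14)*(-62) - 1470) = 36 + (-9522 - 17860)/((31 + 14)*(-62) - 1470) = 36 - 27382/(45*(-62) - 1470) = 36 - 27382/(-2790 - 1470) = 36 - 27382/(-4260) = 36 - 27382*(-1/4260) = 36 + 13691/2130 = 90371/2130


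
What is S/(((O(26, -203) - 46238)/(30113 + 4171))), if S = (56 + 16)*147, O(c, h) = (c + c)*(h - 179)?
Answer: -60476976/11017 ≈ -5489.4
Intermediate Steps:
O(c, h) = 2*c*(-179 + h) (O(c, h) = (2*c)*(-179 + h) = 2*c*(-179 + h))
S = 10584 (S = 72*147 = 10584)
S/(((O(26, -203) - 46238)/(30113 + 4171))) = 10584/(((2*26*(-179 - 203) - 46238)/(30113 + 4171))) = 10584/(((2*26*(-382) - 46238)/34284)) = 10584/(((-19864 - 46238)*(1/34284))) = 10584/((-66102*1/34284)) = 10584/(-11017/5714) = 10584*(-5714/11017) = -60476976/11017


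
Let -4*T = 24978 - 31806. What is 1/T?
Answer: 1/1707 ≈ 0.00058582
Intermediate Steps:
T = 1707 (T = -(24978 - 31806)/4 = -¼*(-6828) = 1707)
1/T = 1/1707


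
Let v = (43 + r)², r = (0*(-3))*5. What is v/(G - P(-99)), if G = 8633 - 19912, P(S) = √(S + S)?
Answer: -20854871/127216039 + 5547*I*√22/127216039 ≈ -0.16393 + 0.00020452*I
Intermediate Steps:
P(S) = √2*√S (P(S) = √(2*S) = √2*√S)
r = 0 (r = 0*5 = 0)
G = -11279
v = 1849 (v = (43 + 0)² = 43² = 1849)
v/(G - P(-99)) = 1849/(-11279 - √2*√(-99)) = 1849/(-11279 - √2*3*I*√11) = 1849/(-11279 - 3*I*√22)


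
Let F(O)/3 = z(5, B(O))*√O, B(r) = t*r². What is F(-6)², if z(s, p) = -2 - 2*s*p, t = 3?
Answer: -63219096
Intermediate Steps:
B(r) = 3*r²
z(s, p) = -2 - 2*p*s
F(O) = 3*√O*(-2 - 30*O²) (F(O) = 3*((-2 - 2*3*O²*5)*√O) = 3*((-2 - 30*O²)*√O) = 3*(√O*(-2 - 30*O²)) = 3*√O*(-2 - 30*O²))
F(-6)² = (√(-6)*(-6 - 90*(-6)²))² = ((I*√6)*(-6 - 90*36))² = ((I*√6)*(-6 - 3240))² = ((I*√6)*(-3246))² = (-3246*I*√6)² = -63219096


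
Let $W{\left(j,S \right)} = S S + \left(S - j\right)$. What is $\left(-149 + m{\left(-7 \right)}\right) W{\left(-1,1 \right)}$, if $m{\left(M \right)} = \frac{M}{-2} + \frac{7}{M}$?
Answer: $- \frac{879}{2} \approx -439.5$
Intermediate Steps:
$m{\left(M \right)} = \frac{7}{M} - \frac{M}{2}$ ($m{\left(M \right)} = M \left(- \frac{1}{2}\right) + \frac{7}{M} = - \frac{M}{2} + \frac{7}{M} = \frac{7}{M} - \frac{M}{2}$)
$W{\left(j,S \right)} = S + S^{2} - j$ ($W{\left(j,S \right)} = S^{2} + \left(S - j\right) = S + S^{2} - j$)
$\left(-149 + m{\left(-7 \right)}\right) W{\left(-1,1 \right)} = \left(-149 + \left(\frac{7}{-7} - - \frac{7}{2}\right)\right) \left(1 + 1^{2} - -1\right) = \left(-149 + \left(7 \left(- \frac{1}{7}\right) + \frac{7}{2}\right)\right) \left(1 + 1 + 1\right) = \left(-149 + \left(-1 + \frac{7}{2}\right)\right) 3 = \left(-149 + \frac{5}{2}\right) 3 = \left(- \frac{293}{2}\right) 3 = - \frac{879}{2}$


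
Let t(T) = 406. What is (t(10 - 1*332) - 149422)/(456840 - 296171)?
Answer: -149016/160669 ≈ -0.92747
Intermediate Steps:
(t(10 - 1*332) - 149422)/(456840 - 296171) = (406 - 149422)/(456840 - 296171) = -149016/160669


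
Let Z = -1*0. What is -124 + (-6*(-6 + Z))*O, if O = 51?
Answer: 1712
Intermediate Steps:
Z = 0
-124 + (-6*(-6 + Z))*O = -124 - 6*(-6 + 0)*51 = -124 - 6*(-6)*51 = -124 + 36*51 = -124 + 1836 = 1712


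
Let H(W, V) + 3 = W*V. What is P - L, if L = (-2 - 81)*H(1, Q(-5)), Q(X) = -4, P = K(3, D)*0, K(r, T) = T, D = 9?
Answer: -581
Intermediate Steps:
P = 0 (P = 9*0 = 0)
H(W, V) = -3 + V*W (H(W, V) = -3 + W*V = -3 + V*W)
L = 581 (L = (-2 - 81)*(-3 - 4*1) = -83*(-3 - 4) = -83*(-7) = 581)
P - L = 0 - 1*581 = 0 - 581 = -581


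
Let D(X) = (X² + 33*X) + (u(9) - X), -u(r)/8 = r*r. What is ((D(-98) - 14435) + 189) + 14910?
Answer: 6484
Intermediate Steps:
u(r) = -8*r² (u(r) = -8*r*r = -8*r²)
D(X) = -648 + X² + 32*X (D(X) = (X² + 33*X) + (-8*9² - X) = (X² + 33*X) + (-8*81 - X) = (X² + 33*X) + (-648 - X) = -648 + X² + 32*X)
((D(-98) - 14435) + 189) + 14910 = (((-648 + (-98)² + 32*(-98)) - 14435) + 189) + 14910 = (((-648 + 9604 - 3136) - 14435) + 189) + 14910 = ((5820 - 14435) + 189) + 14910 = (-8615 + 189) + 14910 = -8426 + 14910 = 6484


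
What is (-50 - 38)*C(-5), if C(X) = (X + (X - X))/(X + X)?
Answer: -44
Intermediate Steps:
C(X) = ½ (C(X) = (X + 0)/((2*X)) = X*(1/(2*X)) = ½)
(-50 - 38)*C(-5) = (-50 - 38)*(½) = -88*½ = -44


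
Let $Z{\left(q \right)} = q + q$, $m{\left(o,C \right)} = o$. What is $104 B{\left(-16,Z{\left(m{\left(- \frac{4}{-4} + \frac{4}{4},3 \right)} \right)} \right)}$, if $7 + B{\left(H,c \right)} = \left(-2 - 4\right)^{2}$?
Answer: $3016$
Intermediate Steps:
$Z{\left(q \right)} = 2 q$
$B{\left(H,c \right)} = 29$ ($B{\left(H,c \right)} = -7 + \left(-2 - 4\right)^{2} = -7 + \left(-6\right)^{2} = -7 + 36 = 29$)
$104 B{\left(-16,Z{\left(m{\left(- \frac{4}{-4} + \frac{4}{4},3 \right)} \right)} \right)} = 104 \cdot 29 = 3016$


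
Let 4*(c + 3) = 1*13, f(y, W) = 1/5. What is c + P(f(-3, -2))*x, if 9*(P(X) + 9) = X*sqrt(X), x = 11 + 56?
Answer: -2411/4 + 67*sqrt(5)/225 ≈ -602.08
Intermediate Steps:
x = 67
f(y, W) = 1/5 (f(y, W) = 1*(1/5) = 1/5)
c = 1/4 (c = -3 + (1*13)/4 = -3 + (1/4)*13 = -3 + 13/4 = 1/4 ≈ 0.25000)
P(X) = -9 + X**(3/2)/9 (P(X) = -9 + (X*sqrt(X))/9 = -9 + X**(3/2)/9)
c + P(f(-3, -2))*x = 1/4 + (-9 + (1/5)**(3/2)/9)*67 = 1/4 + (-9 + (sqrt(5)/25)/9)*67 = 1/4 + (-9 + sqrt(5)/225)*67 = 1/4 + (-603 + 67*sqrt(5)/225) = -2411/4 + 67*sqrt(5)/225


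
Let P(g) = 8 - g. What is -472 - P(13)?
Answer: -467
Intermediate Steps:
-472 - P(13) = -472 - (8 - 1*13) = -472 - (8 - 13) = -472 - 1*(-5) = -472 + 5 = -467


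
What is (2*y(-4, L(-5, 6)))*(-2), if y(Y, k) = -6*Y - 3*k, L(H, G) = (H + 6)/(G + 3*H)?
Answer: -292/3 ≈ -97.333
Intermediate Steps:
L(H, G) = (6 + H)/(G + 3*H)
(2*y(-4, L(-5, 6)))*(-2) = (2*(-6*(-4) - 3*(6 - 5)/(6 + 3*(-5))))*(-2) = (2*(24 - 3/(6 - 15)))*(-2) = (2*(24 - 3/(-9)))*(-2) = (2*(24 - (-1)/3))*(-2) = (2*(24 - 3*(-⅑)))*(-2) = (2*(24 + ⅓))*(-2) = (2*(73/3))*(-2) = (146/3)*(-2) = -292/3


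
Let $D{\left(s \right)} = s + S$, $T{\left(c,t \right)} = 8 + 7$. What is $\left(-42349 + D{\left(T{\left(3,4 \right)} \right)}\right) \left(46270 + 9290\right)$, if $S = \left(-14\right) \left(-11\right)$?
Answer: $-2343520800$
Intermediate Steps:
$T{\left(c,t \right)} = 15$
$S = 154$
$D{\left(s \right)} = 154 + s$ ($D{\left(s \right)} = s + 154 = 154 + s$)
$\left(-42349 + D{\left(T{\left(3,4 \right)} \right)}\right) \left(46270 + 9290\right) = \left(-42349 + \left(154 + 15\right)\right) \left(46270 + 9290\right) = \left(-42349 + 169\right) 55560 = \left(-42180\right) 55560 = -2343520800$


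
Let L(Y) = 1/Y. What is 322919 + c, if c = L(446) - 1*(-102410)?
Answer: 189696735/446 ≈ 4.2533e+5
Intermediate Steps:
c = 45674861/446 (c = 1/446 - 1*(-102410) = 1/446 + 102410 = 45674861/446 ≈ 1.0241e+5)
322919 + c = 322919 + 45674861/446 = 189696735/446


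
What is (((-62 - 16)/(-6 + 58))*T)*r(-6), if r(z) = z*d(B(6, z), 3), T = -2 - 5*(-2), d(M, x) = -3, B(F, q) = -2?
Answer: -216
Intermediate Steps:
T = 8 (T = -2 + 10 = 8)
r(z) = -3*z (r(z) = z*(-3) = -3*z)
(((-62 - 16)/(-6 + 58))*T)*r(-6) = (((-62 - 16)/(-6 + 58))*8)*(-3*(-6)) = (-78/52*8)*18 = (-78*1/52*8)*18 = -3/2*8*18 = -12*18 = -216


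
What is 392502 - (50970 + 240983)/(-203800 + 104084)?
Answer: 39139021385/99716 ≈ 3.9251e+5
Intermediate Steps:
392502 - (50970 + 240983)/(-203800 + 104084) = 392502 - 291953/(-99716) = 392502 - 291953*(-1)/99716 = 392502 - 1*(-291953/99716) = 392502 + 291953/99716 = 39139021385/99716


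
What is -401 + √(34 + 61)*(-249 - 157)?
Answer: -401 - 406*√95 ≈ -4358.2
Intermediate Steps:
-401 + √(34 + 61)*(-249 - 157) = -401 + √95*(-406) = -401 - 406*√95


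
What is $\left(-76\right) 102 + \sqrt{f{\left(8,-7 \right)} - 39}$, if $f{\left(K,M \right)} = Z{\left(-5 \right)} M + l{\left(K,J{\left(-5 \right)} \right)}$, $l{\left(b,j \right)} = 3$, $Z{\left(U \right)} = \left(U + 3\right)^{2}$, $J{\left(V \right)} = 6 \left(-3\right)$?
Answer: $-7752 + 8 i \approx -7752.0 + 8.0 i$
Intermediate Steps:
$J{\left(V \right)} = -18$
$Z{\left(U \right)} = \left(3 + U\right)^{2}$
$f{\left(K,M \right)} = 3 + 4 M$ ($f{\left(K,M \right)} = \left(3 - 5\right)^{2} M + 3 = \left(-2\right)^{2} M + 3 = 4 M + 3 = 3 + 4 M$)
$\left(-76\right) 102 + \sqrt{f{\left(8,-7 \right)} - 39} = \left(-76\right) 102 + \sqrt{\left(3 + 4 \left(-7\right)\right) - 39} = -7752 + \sqrt{\left(3 - 28\right) - 39} = -7752 + \sqrt{-25 - 39} = -7752 + \sqrt{-64} = -7752 + 8 i$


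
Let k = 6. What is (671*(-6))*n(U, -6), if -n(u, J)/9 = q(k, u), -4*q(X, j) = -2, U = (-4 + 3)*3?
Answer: 18117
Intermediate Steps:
U = -3 (U = -1*3 = -3)
q(X, j) = 1/2 (q(X, j) = -1/4*(-2) = 1/2)
n(u, J) = -9/2 (n(u, J) = -9*1/2 = -9/2)
(671*(-6))*n(U, -6) = (671*(-6))*(-9/2) = -4026*(-9/2) = 18117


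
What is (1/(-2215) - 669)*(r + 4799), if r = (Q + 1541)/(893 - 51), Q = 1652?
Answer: -2996236087018/932515 ≈ -3.2131e+6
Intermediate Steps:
r = 3193/842 (r = (1652 + 1541)/(893 - 51) = 3193/842 ≈ 3.7922)
(1/(-2215) - 669)*(r + 4799) = (1/(-2215) - 669)*(3193/842 + 4799) = (-1/2215 - 669)*(4043951/842) = -1481836/2215*4043951/842 = -2996236087018/932515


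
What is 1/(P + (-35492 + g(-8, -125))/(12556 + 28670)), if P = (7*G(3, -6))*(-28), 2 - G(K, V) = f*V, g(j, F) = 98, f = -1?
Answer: 6871/5380965 ≈ 0.0012769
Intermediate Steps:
G(K, V) = 2 + V (G(K, V) = 2 - (-1)*V = 2 + V)
P = 784 (P = (7*(2 - 6))*(-28) = (7*(-4))*(-28) = -28*(-28) = 784)
1/(P + (-35492 + g(-8, -125))/(12556 + 28670)) = 1/(784 + (-35492 + 98)/(12556 + 28670)) = 1/(784 - 35394/41226) = 1/(784 - 35394*1/41226) = 1/(784 - 5899/6871) = 1/(5380965/6871) = 6871/5380965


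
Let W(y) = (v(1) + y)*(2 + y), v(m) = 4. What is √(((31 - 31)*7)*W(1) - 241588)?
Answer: 2*I*√60397 ≈ 491.52*I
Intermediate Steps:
W(y) = (2 + y)*(4 + y) (W(y) = (4 + y)*(2 + y) = (2 + y)*(4 + y))
√(((31 - 31)*7)*W(1) - 241588) = √(((31 - 31)*7)*(8 + 1² + 6*1) - 241588) = √((0*7)*(8 + 1 + 6) - 241588) = √(0*15 - 241588) = √(0 - 241588) = √(-241588) = 2*I*√60397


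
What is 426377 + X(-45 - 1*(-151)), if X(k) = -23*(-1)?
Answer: 426400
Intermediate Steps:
X(k) = 23
426377 + X(-45 - 1*(-151)) = 426377 + 23 = 426400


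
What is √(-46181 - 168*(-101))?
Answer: I*√29213 ≈ 170.92*I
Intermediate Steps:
√(-46181 - 168*(-101)) = √(-46181 + 16968) = √(-29213) = I*√29213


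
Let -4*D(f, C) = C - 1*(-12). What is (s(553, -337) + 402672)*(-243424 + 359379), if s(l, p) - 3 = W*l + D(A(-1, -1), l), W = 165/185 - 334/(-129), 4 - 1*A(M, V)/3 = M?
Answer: 895396014556925/19092 ≈ 4.6899e+10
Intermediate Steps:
A(M, V) = 12 - 3*M
D(f, C) = -3 - C/4 (D(f, C) = -(C - 1*(-12))/4 = -(C + 12)/4 = -(12 + C)/4 = -3 - C/4)
W = 16615/4773 (W = 165*(1/185) - 334*(-1/129) = 33/37 + 334/129 = 16615/4773 ≈ 3.4810)
s(l, p) = 61687*l/19092 (s(l, p) = 3 + (16615*l/4773 + (-3 - l/4)) = 3 + (-3 + 61687*l/19092) = 61687*l/19092)
(s(553, -337) + 402672)*(-243424 + 359379) = ((61687/19092)*553 + 402672)*(-243424 + 359379) = (34112911/19092 + 402672)*115955 = (7721926735/19092)*115955 = 895396014556925/19092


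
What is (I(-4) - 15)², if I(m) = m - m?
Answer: 225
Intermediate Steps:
I(m) = 0
(I(-4) - 15)² = (0 - 15)² = (-15)² = 225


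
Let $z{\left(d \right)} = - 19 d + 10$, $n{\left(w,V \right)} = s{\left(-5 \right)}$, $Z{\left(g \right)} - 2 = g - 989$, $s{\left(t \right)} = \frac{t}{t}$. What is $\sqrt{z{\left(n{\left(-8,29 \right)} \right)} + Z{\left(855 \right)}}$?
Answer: $i \sqrt{141} \approx 11.874 i$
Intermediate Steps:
$s{\left(t \right)} = 1$
$Z{\left(g \right)} = -987 + g$ ($Z{\left(g \right)} = 2 + \left(g - 989\right) = 2 + \left(-989 + g\right) = -987 + g$)
$n{\left(w,V \right)} = 1$
$z{\left(d \right)} = 10 - 19 d$
$\sqrt{z{\left(n{\left(-8,29 \right)} \right)} + Z{\left(855 \right)}} = \sqrt{\left(10 - 19\right) + \left(-987 + 855\right)} = \sqrt{\left(10 - 19\right) - 132} = \sqrt{-9 - 132} = \sqrt{-141} = i \sqrt{141}$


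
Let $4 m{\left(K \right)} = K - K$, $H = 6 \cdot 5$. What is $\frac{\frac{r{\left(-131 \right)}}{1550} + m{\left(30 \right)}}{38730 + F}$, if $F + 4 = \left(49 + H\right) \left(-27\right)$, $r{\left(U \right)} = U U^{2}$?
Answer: $- \frac{2248091}{56719150} \approx -0.039635$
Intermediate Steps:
$H = 30$
$r{\left(U \right)} = U^{3}$
$F = -2137$ ($F = -4 + \left(49 + 30\right) \left(-27\right) = -4 + 79 \left(-27\right) = -4 - 2133 = -2137$)
$m{\left(K \right)} = 0$ ($m{\left(K \right)} = \frac{K - K}{4} = \frac{1}{4} \cdot 0 = 0$)
$\frac{\frac{r{\left(-131 \right)}}{1550} + m{\left(30 \right)}}{38730 + F} = \frac{\frac{\left(-131\right)^{3}}{1550} + 0}{38730 - 2137} = \frac{\left(-2248091\right) \frac{1}{1550} + 0}{36593} = \left(- \frac{2248091}{1550} + 0\right) \frac{1}{36593} = \left(- \frac{2248091}{1550}\right) \frac{1}{36593} = - \frac{2248091}{56719150}$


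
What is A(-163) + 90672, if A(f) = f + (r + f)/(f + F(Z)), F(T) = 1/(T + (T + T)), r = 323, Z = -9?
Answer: 199208149/2201 ≈ 90508.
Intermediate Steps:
F(T) = 1/(3*T) (F(T) = 1/(T + 2*T) = 1/(3*T))
A(f) = f + (323 + f)/(-1/27 + f) (A(f) = f + (323 + f)/(f + (⅓)/(-9)) = f + (323 + f)/(f + (⅓)*(-⅑)) = f + (323 + f)/(f - 1/27) = f + (323 + f)/(-1/27 + f))
A(-163) + 90672 = (8721 + 26*(-163) + 27*(-163)²)/(-1 + 27*(-163)) + 90672 = (8721 - 4238 + 27*26569)/(-1 - 4401) + 90672 = (8721 - 4238 + 717363)/(-4402) + 90672 = -1/4402*721846 + 90672 = -360923/2201 + 90672 = 199208149/2201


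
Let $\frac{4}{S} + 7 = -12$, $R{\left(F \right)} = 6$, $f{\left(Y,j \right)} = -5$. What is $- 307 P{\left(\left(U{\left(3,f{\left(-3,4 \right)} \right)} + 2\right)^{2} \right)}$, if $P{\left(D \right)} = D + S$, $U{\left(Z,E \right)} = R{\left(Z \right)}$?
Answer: $- \frac{372084}{19} \approx -19583.0$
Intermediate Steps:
$S = - \frac{4}{19}$ ($S = \frac{4}{-7 - 12} = \frac{4}{-19} = 4 \left(- \frac{1}{19}\right) = - \frac{4}{19} \approx -0.21053$)
$U{\left(Z,E \right)} = 6$
$P{\left(D \right)} = - \frac{4}{19} + D$ ($P{\left(D \right)} = D - \frac{4}{19} = - \frac{4}{19} + D$)
$- 307 P{\left(\left(U{\left(3,f{\left(-3,4 \right)} \right)} + 2\right)^{2} \right)} = - 307 \left(- \frac{4}{19} + \left(6 + 2\right)^{2}\right) = - 307 \left(- \frac{4}{19} + 8^{2}\right) = - 307 \left(- \frac{4}{19} + 64\right) = \left(-307\right) \frac{1212}{19} = - \frac{372084}{19}$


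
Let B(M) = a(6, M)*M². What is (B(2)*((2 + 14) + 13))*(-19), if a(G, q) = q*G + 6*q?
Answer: -52896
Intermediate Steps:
a(G, q) = 6*q + G*q (a(G, q) = G*q + 6*q = 6*q + G*q)
B(M) = 12*M³ (B(M) = (M*(6 + 6))*M² = (M*12)*M² = (12*M)*M² = 12*M³)
(B(2)*((2 + 14) + 13))*(-19) = ((12*2³)*((2 + 14) + 13))*(-19) = ((12*8)*(16 + 13))*(-19) = (96*29)*(-19) = 2784*(-19) = -52896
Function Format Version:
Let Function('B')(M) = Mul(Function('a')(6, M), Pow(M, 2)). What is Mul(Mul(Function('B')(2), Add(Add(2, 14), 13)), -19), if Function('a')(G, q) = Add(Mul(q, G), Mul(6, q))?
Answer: -52896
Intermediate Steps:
Function('a')(G, q) = Add(Mul(6, q), Mul(G, q)) (Function('a')(G, q) = Add(Mul(G, q), Mul(6, q)) = Add(Mul(6, q), Mul(G, q)))
Function('B')(M) = Mul(12, Pow(M, 3)) (Function('B')(M) = Mul(Mul(M, Add(6, 6)), Pow(M, 2)) = Mul(Mul(M, 12), Pow(M, 2)) = Mul(Mul(12, M), Pow(M, 2)) = Mul(12, Pow(M, 3)))
Mul(Mul(Function('B')(2), Add(Add(2, 14), 13)), -19) = Mul(Mul(Mul(12, Pow(2, 3)), Add(Add(2, 14), 13)), -19) = Mul(Mul(Mul(12, 8), Add(16, 13)), -19) = Mul(Mul(96, 29), -19) = Mul(2784, -19) = -52896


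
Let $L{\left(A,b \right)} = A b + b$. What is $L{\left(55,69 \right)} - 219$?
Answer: $3645$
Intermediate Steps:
$L{\left(A,b \right)} = b + A b$
$L{\left(55,69 \right)} - 219 = 69 \left(1 + 55\right) - 219 = 69 \cdot 56 - 219 = 3864 - 219 = 3645$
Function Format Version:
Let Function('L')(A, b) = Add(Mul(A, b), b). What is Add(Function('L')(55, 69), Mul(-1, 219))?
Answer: 3645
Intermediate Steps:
Function('L')(A, b) = Add(b, Mul(A, b))
Add(Function('L')(55, 69), Mul(-1, 219)) = Add(Mul(69, Add(1, 55)), Mul(-1, 219)) = Add(Mul(69, 56), -219) = Add(3864, -219) = 3645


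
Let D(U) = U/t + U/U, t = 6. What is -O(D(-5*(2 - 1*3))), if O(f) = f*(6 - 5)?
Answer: -11/6 ≈ -1.8333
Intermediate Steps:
D(U) = 1 + U/6 (D(U) = U/6 + U/U = U*(1/6) + 1 = U/6 + 1 = 1 + U/6)
O(f) = f (O(f) = f*1 = f)
-O(D(-5*(2 - 1*3))) = -(1 + (-5*(2 - 1*3))/6) = -(1 + (-5*(2 - 3))/6) = -(1 + (-5*(-1))/6) = -(1 + (1/6)*5) = -(1 + 5/6) = -1*11/6 = -11/6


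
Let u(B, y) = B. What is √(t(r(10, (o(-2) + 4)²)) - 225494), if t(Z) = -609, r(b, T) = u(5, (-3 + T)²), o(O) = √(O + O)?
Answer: I*√226103 ≈ 475.5*I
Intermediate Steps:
o(O) = √2*√O (o(O) = √(2*O) = √2*√O)
r(b, T) = 5
√(t(r(10, (o(-2) + 4)²)) - 225494) = √(-609 - 225494) = √(-226103) = I*√226103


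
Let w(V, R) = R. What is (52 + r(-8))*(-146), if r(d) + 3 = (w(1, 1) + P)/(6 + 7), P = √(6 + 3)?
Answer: -93586/13 ≈ -7198.9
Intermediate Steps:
P = 3 (P = √9 = 3)
r(d) = -35/13 (r(d) = -3 + (1 + 3)/(6 + 7) = -3 + 4/13 = -35/13)
(52 + r(-8))*(-146) = (52 - 35/13)*(-146) = (641/13)*(-146) = -93586/13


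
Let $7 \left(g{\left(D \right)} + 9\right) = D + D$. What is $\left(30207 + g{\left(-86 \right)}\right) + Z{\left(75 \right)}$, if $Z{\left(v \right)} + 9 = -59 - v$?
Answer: $\frac{210213}{7} \approx 30030.0$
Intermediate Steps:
$Z{\left(v \right)} = -68 - v$ ($Z{\left(v \right)} = -9 - \left(59 + v\right) = -68 - v$)
$g{\left(D \right)} = -9 + \frac{2 D}{7}$ ($g{\left(D \right)} = -9 + \frac{D + D}{7} = -9 + \frac{2 D}{7}$)
$\left(30207 + g{\left(-86 \right)}\right) + Z{\left(75 \right)} = \left(30207 + \left(-9 + \frac{2}{7} \left(-86\right)\right)\right) - 143 = \left(30207 - \frac{235}{7}\right) - 143 = \frac{211214}{7} - 143 = \frac{210213}{7}$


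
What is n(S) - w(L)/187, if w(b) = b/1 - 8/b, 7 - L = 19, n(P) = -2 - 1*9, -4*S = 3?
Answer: -361/33 ≈ -10.939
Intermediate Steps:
S = -3/4 (S = -1/4*3 = -3/4 ≈ -0.75000)
n(P) = -11 (n(P) = -2 - 9 = -11)
L = -12 (L = 7 - 1*19 = 7 - 19 = -12)
w(b) = b - 8/b (w(b) = b*1 - 8/b = b - 8/b)
n(S) - w(L)/187 = -11 - (-12 - 8/(-12))/187 = -11 - (-12 - 8*(-1/12))/187 = -11 - (-12 + 2/3)/187 = -11 - (-34)/(3*187) = -11 - 1*(-2/33) = -11 + 2/33 = -361/33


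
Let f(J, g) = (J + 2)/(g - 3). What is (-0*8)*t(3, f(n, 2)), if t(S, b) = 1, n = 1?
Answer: 0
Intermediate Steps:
f(J, g) = (2 + J)/(-3 + g)
(-0*8)*t(3, f(n, 2)) = -0*8*1 = -44*0*1 = 0*1 = 0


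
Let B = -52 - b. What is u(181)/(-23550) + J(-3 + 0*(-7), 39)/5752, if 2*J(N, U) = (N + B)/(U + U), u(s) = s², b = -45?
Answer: -816585387/586991600 ≈ -1.3911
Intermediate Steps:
B = -7 (B = -52 - 1*(-45) = -52 + 45 = -7)
J(N, U) = (-7 + N)/(4*U) (J(N, U) = ((N - 7)/(U + U))/2 = ((-7 + N)/((2*U)))/2 = ((-7 + N)*(1/(2*U)))/2 = ((-7 + N)/(2*U))/2 = (-7 + N)/(4*U))
u(181)/(-23550) + J(-3 + 0*(-7), 39)/5752 = 181²/(-23550) + ((¼)*(-7 + (-3 + 0*(-7)))/39)/5752 = 32761*(-1/23550) + ((¼)*(1/39)*(-7 + (-3 + 0)))*(1/5752) = -32761/23550 + ((¼)*(1/39)*(-7 - 3))*(1/5752) = -32761/23550 + ((¼)*(1/39)*(-10))*(1/5752) = -32761/23550 - 5/78*1/5752 = -32761/23550 - 5/448656 = -816585387/586991600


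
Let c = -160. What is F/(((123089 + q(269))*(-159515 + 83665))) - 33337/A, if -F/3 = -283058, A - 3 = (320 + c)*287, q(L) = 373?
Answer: -2738828275943/3772370092650 ≈ -0.72602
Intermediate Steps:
A = 45923 (A = 3 + (320 - 160)*287 = 3 + 160*287 = 3 + 45920 = 45923)
F = 849174 (F = -3*(-283058) = 849174)
F/(((123089 + q(269))*(-159515 + 83665))) - 33337/A = 849174/(((123089 + 373)*(-159515 + 83665))) - 33337/45923 = 849174/((123462*(-75850))) - 33337*1/45923 = 849174/(-9364592700) - 33337/45923 = 849174*(-1/9364592700) - 33337/45923 = -141529/1560765450 - 33337/45923 = -2738828275943/3772370092650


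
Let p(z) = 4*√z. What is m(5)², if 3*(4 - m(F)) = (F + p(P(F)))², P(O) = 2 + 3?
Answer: 16649/9 + 2480*√5/3 ≈ 3698.4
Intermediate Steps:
P(O) = 5
m(F) = 4 - (F + 4*√5)²/3
m(5)² = (4 - (5 + 4*√5)²/3)²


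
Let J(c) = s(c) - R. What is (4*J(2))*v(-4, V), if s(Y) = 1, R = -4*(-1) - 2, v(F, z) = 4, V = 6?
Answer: -16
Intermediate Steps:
R = 2 (R = 4 - 2 = 2)
J(c) = -1 (J(c) = 1 - 1*2 = 1 - 2 = -1)
(4*J(2))*v(-4, V) = (4*(-1))*4 = -4*4 = -16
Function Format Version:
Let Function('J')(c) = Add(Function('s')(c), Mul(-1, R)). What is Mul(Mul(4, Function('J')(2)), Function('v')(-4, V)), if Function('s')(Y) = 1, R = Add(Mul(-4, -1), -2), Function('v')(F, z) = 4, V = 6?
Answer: -16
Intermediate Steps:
R = 2 (R = Add(4, -2) = 2)
Function('J')(c) = -1 (Function('J')(c) = Add(1, Mul(-1, 2)) = Add(1, -2) = -1)
Mul(Mul(4, Function('J')(2)), Function('v')(-4, V)) = Mul(Mul(4, -1), 4) = Mul(-4, 4) = -16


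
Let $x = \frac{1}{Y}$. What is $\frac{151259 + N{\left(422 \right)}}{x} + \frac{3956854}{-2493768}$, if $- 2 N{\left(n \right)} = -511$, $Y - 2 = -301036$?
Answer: $- \frac{56871646067394239}{1246884} \approx -4.5611 \cdot 10^{10}$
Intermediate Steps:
$Y = -301034$ ($Y = 2 - 301036 = -301034$)
$N{\left(n \right)} = \frac{511}{2}$ ($N{\left(n \right)} = \left(- \frac{1}{2}\right) \left(-511\right) = \frac{511}{2}$)
$x = - \frac{1}{301034}$ ($x = \frac{1}{-301034} = - \frac{1}{301034} \approx -3.3219 \cdot 10^{-6}$)
$\frac{151259 + N{\left(422 \right)}}{x} + \frac{3956854}{-2493768} = \frac{151259 + \frac{511}{2}}{- \frac{1}{301034}} + \frac{3956854}{-2493768} = \frac{303029}{2} \left(-301034\right) + 3956854 \left(- \frac{1}{2493768}\right) = -45611015993 - \frac{1978427}{1246884} = - \frac{56871646067394239}{1246884}$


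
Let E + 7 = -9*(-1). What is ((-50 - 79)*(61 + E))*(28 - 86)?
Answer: 471366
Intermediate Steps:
E = 2 (E = -7 - 9*(-1) = -7 - 1*(-9) = -7 + 9 = 2)
((-50 - 79)*(61 + E))*(28 - 86) = ((-50 - 79)*(61 + 2))*(28 - 86) = -129*63*(-58) = -8127*(-58) = 471366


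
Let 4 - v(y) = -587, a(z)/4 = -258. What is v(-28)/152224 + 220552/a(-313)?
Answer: -4196587217/19636896 ≈ -213.71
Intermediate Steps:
a(z) = -1032 (a(z) = 4*(-258) = -1032)
v(y) = 591 (v(y) = 4 - 1*(-587) = 4 + 587 = 591)
v(-28)/152224 + 220552/a(-313) = 591/152224 + 220552/(-1032) = 591*(1/152224) + 220552*(-1/1032) = 591/152224 - 27569/129 = -4196587217/19636896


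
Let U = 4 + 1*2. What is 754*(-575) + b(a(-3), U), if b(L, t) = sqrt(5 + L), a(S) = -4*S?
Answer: -433550 + sqrt(17) ≈ -4.3355e+5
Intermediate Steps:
U = 6 (U = 4 + 2 = 6)
754*(-575) + b(a(-3), U) = 754*(-575) + sqrt(5 - 4*(-3)) = -433550 + sqrt(5 + 12) = -433550 + sqrt(17)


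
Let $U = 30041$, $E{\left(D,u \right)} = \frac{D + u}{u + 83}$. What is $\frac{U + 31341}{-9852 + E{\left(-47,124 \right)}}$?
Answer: $- \frac{12706074}{2039287} \approx -6.2306$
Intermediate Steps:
$E{\left(D,u \right)} = \frac{D + u}{83 + u}$
$\frac{U + 31341}{-9852 + E{\left(-47,124 \right)}} = \frac{30041 + 31341}{-9852 + \frac{-47 + 124}{83 + 124}} = \frac{61382}{-9852 + \frac{1}{207} \cdot 77} = \frac{61382}{-9852 + \frac{77}{207}} = \frac{61382}{- \frac{2039287}{207}} = 61382 \left(- \frac{207}{2039287}\right) = - \frac{12706074}{2039287}$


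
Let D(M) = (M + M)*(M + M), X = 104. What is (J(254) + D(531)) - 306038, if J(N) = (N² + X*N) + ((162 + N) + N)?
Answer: 913408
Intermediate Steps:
J(N) = 162 + N² + 106*N (J(N) = (N² + 104*N) + ((162 + N) + N) = (N² + 104*N) + (162 + 2*N) = 162 + N² + 106*N)
D(M) = 4*M² (D(M) = (2*M)*(2*M) = 4*M²)
(J(254) + D(531)) - 306038 = ((162 + 254² + 106*254) + 4*531²) - 306038 = ((162 + 64516 + 26924) + 4*281961) - 306038 = (91602 + 1127844) - 306038 = 1219446 - 306038 = 913408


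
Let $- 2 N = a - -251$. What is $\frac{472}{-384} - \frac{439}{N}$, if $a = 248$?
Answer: $\frac{12703}{23952} \approx 0.53035$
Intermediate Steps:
$N = - \frac{499}{2}$ ($N = - \frac{248 - -251}{2} = - \frac{248 + 251}{2} = \left(- \frac{1}{2}\right) 499 = - \frac{499}{2} \approx -249.5$)
$\frac{472}{-384} - \frac{439}{N} = \frac{472}{-384} - \frac{439}{- \frac{499}{2}} = 472 \left(- \frac{1}{384}\right) - - \frac{878}{499} = - \frac{59}{48} + \frac{878}{499} = \frac{12703}{23952}$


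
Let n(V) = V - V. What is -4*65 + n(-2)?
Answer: -260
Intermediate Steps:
n(V) = 0
-4*65 + n(-2) = -4*65 + 0 = -260 + 0 = -260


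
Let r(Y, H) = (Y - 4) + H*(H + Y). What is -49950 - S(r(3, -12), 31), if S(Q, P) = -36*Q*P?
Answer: 69462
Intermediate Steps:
r(Y, H) = -4 + Y + H*(H + Y) (r(Y, H) = (-4 + Y) + H*(H + Y) = -4 + Y + H*(H + Y))
S(Q, P) = -36*P*Q
-49950 - S(r(3, -12), 31) = -49950 - (-36)*31*(-4 + 3 + (-12)**2 - 12*3) = -49950 - (-36)*31*(-4 + 3 + 144 - 36) = -49950 - (-36)*31*107 = -49950 - 1*(-119412) = -49950 + 119412 = 69462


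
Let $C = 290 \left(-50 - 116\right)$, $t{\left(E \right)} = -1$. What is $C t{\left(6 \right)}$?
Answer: $48140$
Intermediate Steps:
$C = -48140$ ($C = 290 \left(-166\right) = -48140$)
$C t{\left(6 \right)} = \left(-48140\right) \left(-1\right) = 48140$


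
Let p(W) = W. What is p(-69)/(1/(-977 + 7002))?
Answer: -415725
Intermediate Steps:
p(-69)/(1/(-977 + 7002)) = -69/(1/(-977 + 7002)) = -69/(1/6025) = -69/1/6025 = -69*6025 = -415725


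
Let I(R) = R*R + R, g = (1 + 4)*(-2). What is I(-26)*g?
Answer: -6500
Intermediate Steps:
g = -10 (g = 5*(-2) = -10)
I(R) = R + R**2 (I(R) = R**2 + R = R + R**2)
I(-26)*g = -26*(1 - 26)*(-10) = -26*(-25)*(-10) = 650*(-10) = -6500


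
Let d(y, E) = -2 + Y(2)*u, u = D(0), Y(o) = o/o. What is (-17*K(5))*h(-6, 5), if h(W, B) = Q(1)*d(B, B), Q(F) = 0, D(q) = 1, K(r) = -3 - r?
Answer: 0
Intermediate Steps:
Y(o) = 1
u = 1
d(y, E) = -1 (d(y, E) = -2 + 1*1 = -2 + 1 = -1)
h(W, B) = 0 (h(W, B) = 0*(-1) = 0)
(-17*K(5))*h(-6, 5) = -17*(-3 - 1*5)*0 = -17*(-3 - 5)*0 = -17*(-8)*0 = 136*0 = 0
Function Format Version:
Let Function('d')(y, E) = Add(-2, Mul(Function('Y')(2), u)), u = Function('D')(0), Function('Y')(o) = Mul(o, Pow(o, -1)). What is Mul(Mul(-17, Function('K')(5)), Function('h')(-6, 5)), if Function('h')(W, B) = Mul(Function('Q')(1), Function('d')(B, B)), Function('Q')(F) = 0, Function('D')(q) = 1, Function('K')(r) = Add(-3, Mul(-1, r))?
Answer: 0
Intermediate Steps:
Function('Y')(o) = 1
u = 1
Function('d')(y, E) = -1 (Function('d')(y, E) = Add(-2, Mul(1, 1)) = Add(-2, 1) = -1)
Function('h')(W, B) = 0 (Function('h')(W, B) = Mul(0, -1) = 0)
Mul(Mul(-17, Function('K')(5)), Function('h')(-6, 5)) = Mul(Mul(-17, Add(-3, Mul(-1, 5))), 0) = Mul(Mul(-17, Add(-3, -5)), 0) = Mul(Mul(-17, -8), 0) = Mul(136, 0) = 0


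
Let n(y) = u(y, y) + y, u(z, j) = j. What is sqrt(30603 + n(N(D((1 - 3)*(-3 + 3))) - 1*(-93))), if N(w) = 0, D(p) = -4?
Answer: 3*sqrt(3421) ≈ 175.47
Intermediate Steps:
n(y) = 2*y (n(y) = y + y = 2*y)
sqrt(30603 + n(N(D((1 - 3)*(-3 + 3))) - 1*(-93))) = sqrt(30603 + 2*(0 - 1*(-93))) = sqrt(30603 + 2*(0 + 93)) = sqrt(30603 + 2*93) = sqrt(30603 + 186) = sqrt(30789) = 3*sqrt(3421)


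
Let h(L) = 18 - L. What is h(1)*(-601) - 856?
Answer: -11073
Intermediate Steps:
h(1)*(-601) - 856 = (18 - 1*1)*(-601) - 856 = (18 - 1)*(-601) - 856 = 17*(-601) - 856 = -10217 - 856 = -11073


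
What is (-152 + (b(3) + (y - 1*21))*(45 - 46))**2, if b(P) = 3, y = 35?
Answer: 28561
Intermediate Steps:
(-152 + (b(3) + (y - 1*21))*(45 - 46))**2 = (-152 + (3 + (35 - 1*21))*(45 - 46))**2 = (-152 + (3 + (35 - 21))*(-1))**2 = (-152 + (3 + 14)*(-1))**2 = (-152 + 17*(-1))**2 = (-152 - 17)**2 = (-169)**2 = 28561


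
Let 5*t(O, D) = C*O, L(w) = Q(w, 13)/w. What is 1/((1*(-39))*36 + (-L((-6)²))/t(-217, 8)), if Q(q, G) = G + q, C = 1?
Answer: -1116/1566829 ≈ -0.00071227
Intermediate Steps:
L(w) = (13 + w)/w
t(O, D) = O/5 (t(O, D) = (1*O)/5 = O/5)
1/((1*(-39))*36 + (-L((-6)²))/t(-217, 8)) = 1/((1*(-39))*36 + (-(13 + (-6)²)/((-6)²))/(((⅕)*(-217)))) = 1/(-39*36 + (-(13 + 36)/36)/(-217/5)) = 1/(-1404 - 49/36*(-5/217)) = 1/(-1404 + 35/1116) = 1/(-1566829/1116) = -1116/1566829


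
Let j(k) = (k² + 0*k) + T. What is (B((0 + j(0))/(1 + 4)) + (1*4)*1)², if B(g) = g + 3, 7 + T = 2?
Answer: 36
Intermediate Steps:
T = -5 (T = -7 + 2 = -5)
j(k) = -5 + k² (j(k) = (k² + 0*k) - 5 = (k² + 0) - 5 = k² - 5 = -5 + k²)
B(g) = 3 + g
(B((0 + j(0))/(1 + 4)) + (1*4)*1)² = ((3 + (0 + (-5 + 0²))/(1 + 4)) + (1*4)*1)² = ((3 + (0 + (-5 + 0))/5) + 4*1)² = ((3 + (0 - 5)*(⅕)) + 4)² = ((3 - 5*⅕) + 4)² = ((3 - 1) + 4)² = (2 + 4)² = 6² = 36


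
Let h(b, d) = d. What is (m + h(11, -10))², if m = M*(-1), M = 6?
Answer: 256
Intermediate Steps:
m = -6 (m = 6*(-1) = -6)
(m + h(11, -10))² = (-6 - 10)² = (-16)² = 256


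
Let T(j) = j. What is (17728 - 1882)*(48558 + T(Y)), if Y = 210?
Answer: 772777728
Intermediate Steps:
(17728 - 1882)*(48558 + T(Y)) = (17728 - 1882)*(48558 + 210) = 15846*48768 = 772777728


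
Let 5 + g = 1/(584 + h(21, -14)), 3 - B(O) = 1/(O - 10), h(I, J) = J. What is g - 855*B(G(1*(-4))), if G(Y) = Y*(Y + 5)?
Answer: -5248984/1995 ≈ -2631.1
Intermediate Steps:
G(Y) = Y*(5 + Y)
B(O) = 3 - 1/(-10 + O) (B(O) = 3 - 1/(O - 10) = 3 - 1/(-10 + O))
g = -2849/570 (g = -5 + 1/(584 - 14) = -5 + 1/570 = -2849/570 ≈ -4.9982)
g - 855*B(G(1*(-4))) = -2849/570 - 855*(-31 + 3*((1*(-4))*(5 + 1*(-4))))/(-10 + (1*(-4))*(5 + 1*(-4))) = -2849/570 - 855*(-31 + 3*(-4*(5 - 4)))/(-10 - 4*(5 - 4)) = -2849/570 - 855*(-31 + 3*(-4*1))/(-10 - 4*1) = -2849/570 - 855*(-31 + 3*(-4))/(-10 - 4) = -2849/570 - 855*(-31 - 12)/(-14) = -2849/570 - (-855)*(-43)/14 = -2849/570 - 855*43/14 = -2849/570 - 36765/14 = -5248984/1995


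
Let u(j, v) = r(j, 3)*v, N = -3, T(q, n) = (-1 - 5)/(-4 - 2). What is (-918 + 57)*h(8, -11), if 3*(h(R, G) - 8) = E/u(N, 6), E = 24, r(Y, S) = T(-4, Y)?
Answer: -8036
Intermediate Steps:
T(q, n) = 1 (T(q, n) = -6/(-6) = -6*(-⅙) = 1)
r(Y, S) = 1
u(j, v) = v (u(j, v) = 1*v = v)
h(R, G) = 28/3 (h(R, G) = 8 + (24/6)/3 = 8 + (24*(⅙))/3 = 8 + (⅓)*4 = 8 + 4/3 = 28/3)
(-918 + 57)*h(8, -11) = (-918 + 57)*(28/3) = -861*28/3 = -8036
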